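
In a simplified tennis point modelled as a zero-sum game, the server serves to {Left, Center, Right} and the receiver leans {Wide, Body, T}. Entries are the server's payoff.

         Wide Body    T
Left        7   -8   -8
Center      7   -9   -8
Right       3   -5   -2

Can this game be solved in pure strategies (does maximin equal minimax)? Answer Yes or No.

Row minima: Left → -8, Center → -9, Right → -5; maximin = -5.
Column maxima: Wide → 7, Body → -5, T → -2; minimax = -5.
maximin = minimax = -5, so a saddle point exists.

Yes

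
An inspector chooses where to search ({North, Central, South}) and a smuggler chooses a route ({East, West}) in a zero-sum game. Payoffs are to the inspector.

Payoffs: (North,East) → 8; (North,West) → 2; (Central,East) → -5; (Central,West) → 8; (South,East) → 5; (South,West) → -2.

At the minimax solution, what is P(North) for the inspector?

Row minima: North → 2, Central → -5, South → -2; maximin = 2.
Column maxima: East → 8, West → 8; minimax = 8.
2 ≠ 8, so there is no saddle point; optimal play is mixed.
South is strictly dominated by North, so the inspector never plays it.
On the remaining 2×2 (North, Central vs East, West):
Let the inspector play North with probability p. Expected payoff against East: 8p + (-5)(1−p) = 13p − 5; against West: 2p + 8(1−p) = −6p + 8.
Setting these equal: 13p − 5 = −6p + 8 ⇒ 19p = 13 ⇒ p = 13/19, and the value is (13)·(13/19) − 5 = 74/19.
For the smuggler: with q = P(East), equating North's and Central's payoffs gives 6q + 2 = −13q + 8 ⇒ q = 6/19.

13/19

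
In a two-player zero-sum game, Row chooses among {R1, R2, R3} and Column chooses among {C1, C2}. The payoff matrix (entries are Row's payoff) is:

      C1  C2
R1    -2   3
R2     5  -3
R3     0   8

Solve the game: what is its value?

5/2

Row minima: R1 → -2, R2 → -3, R3 → 0; maximin = 0.
Column maxima: C1 → 5, C2 → 8; minimax = 5.
0 ≠ 5, so there is no saddle point; optimal play is mixed.
R1 is strictly dominated by R3, so Row never plays it.
On the remaining 2×2 (R2, R3 vs C1, C2):
Let Row play R2 with probability p. Expected payoff against C1: 5p + 0(1−p) = 5p; against C2: (-3)p + 8(1−p) = −11p + 8.
Setting these equal: 5p = −11p + 8 ⇒ 16p = 8 ⇒ p = 1/2, and the value is (5)·(1/2) = 5/2.
For Column: with q = P(C1), equating R2's and R3's payoffs gives 8q − 3 = −8q + 8 ⇒ q = 11/16.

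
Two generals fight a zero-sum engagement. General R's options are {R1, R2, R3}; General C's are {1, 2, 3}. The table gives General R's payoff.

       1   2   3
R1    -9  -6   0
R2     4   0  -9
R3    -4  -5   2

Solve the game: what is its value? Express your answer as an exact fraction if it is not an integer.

-45/16

Row minima: R1 → -9, R2 → -9, R3 → -5; maximin = -5.
Column maxima: 1 → 4, 2 → 0, 3 → 2; minimax = 0.
-5 ≠ 0, so there is no saddle point; optimal play is mixed.
R1 is strictly dominated by R3, so General R never plays it.
With R1 eliminated, 1 is strictly dominated by 2 (it gives General R strictly more in every remaining row), so General C never plays it.
On the remaining 2×2 (R2, R3 vs 2, 3):
Let General R play R2 with probability p. Expected payoff against 2: 0p + (-5)(1−p) = 5p − 5; against 3: (-9)p + 2(1−p) = −11p + 2.
Setting these equal: 5p − 5 = −11p + 2 ⇒ 16p = 7 ⇒ p = 7/16, and the value is (5)·(7/16) − 5 = -45/16.
For General C: with q = P(2), equating R2's and R3's payoffs gives 9q − 9 = −7q + 2 ⇒ q = 11/16.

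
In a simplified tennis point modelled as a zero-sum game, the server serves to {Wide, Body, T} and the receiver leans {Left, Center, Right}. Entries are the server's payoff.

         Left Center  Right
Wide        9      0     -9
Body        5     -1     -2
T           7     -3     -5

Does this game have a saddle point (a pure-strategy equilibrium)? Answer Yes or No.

Yes

Row minima: Wide → -9, Body → -2, T → -5; maximin = -2.
Column maxima: Left → 9, Center → 0, Right → -2; minimax = -2.
maximin = minimax = -2, so a saddle point exists.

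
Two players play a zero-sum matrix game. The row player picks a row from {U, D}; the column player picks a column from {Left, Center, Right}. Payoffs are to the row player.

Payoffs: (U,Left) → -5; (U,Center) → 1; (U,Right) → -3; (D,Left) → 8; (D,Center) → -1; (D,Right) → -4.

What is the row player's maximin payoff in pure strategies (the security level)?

Row minima: U → -5, D → -4.
The best of these is -4.

-4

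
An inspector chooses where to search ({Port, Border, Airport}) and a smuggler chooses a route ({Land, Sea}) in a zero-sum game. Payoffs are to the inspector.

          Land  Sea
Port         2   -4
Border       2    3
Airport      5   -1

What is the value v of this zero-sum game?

17/7

Row minima: Port → -4, Border → 2, Airport → -1; maximin = 2.
Column maxima: Land → 5, Sea → 3; minimax = 3.
2 ≠ 3, so there is no saddle point; optimal play is mixed.
Port is strictly dominated by Airport, so the inspector never plays it.
On the remaining 2×2 (Border, Airport vs Land, Sea):
Let the inspector play Border with probability p. Expected payoff against Land: 2p + 5(1−p) = −3p + 5; against Sea: 3p + (-1)(1−p) = 4p − 1.
Setting these equal: −3p + 5 = 4p − 1 ⇒ −7p = -6 ⇒ p = 6/7, and the value is (-3)·(6/7) + 5 = 17/7.
For the smuggler: with q = P(Land), equating Border's and Airport's payoffs gives −q + 3 = 6q − 1 ⇒ q = 4/7.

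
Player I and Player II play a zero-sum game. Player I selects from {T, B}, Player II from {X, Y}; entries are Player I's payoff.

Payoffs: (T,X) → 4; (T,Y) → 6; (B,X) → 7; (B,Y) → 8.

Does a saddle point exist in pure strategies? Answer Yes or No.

Yes

Row minima: T → 4, B → 7; maximin = 7.
Column maxima: X → 7, Y → 8; minimax = 7.
maximin = minimax = 7, so a saddle point exists.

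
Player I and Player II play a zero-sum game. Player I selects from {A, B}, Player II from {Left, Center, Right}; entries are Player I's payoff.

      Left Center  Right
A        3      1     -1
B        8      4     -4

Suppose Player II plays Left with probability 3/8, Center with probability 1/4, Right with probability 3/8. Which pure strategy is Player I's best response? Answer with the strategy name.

B

Expected payoff of A: (3/8)·3 + (1/4)·1 + (3/8)·(-1) = 1.
Expected payoff of B: (3/8)·8 + (1/4)·4 + (3/8)·(-4) = 5/2.
The largest is 5/2, so Player I's best response is B.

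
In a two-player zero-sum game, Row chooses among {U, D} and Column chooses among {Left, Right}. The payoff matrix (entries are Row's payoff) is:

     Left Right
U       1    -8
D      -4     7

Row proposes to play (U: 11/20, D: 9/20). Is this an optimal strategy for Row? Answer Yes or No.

Against Left this mix gives (11/20)·1 + (9/20)·(-4) = -5/4.
Against Right this mix gives (11/20)·(-8) + (9/20)·7 = -5/4.
All of Column's active replies (Left, Right) yield -5/4, and no column does worse for Row. The mix makes Column indifferent and guarantees -5/4, so it is optimal.

Yes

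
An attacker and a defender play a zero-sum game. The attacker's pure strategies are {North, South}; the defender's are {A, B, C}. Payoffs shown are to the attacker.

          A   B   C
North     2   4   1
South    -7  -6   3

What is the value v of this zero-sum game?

Row minima: North → 1, South → -7; maximin = 1.
Column maxima: A → 2, B → 4, C → 3; minimax = 2.
1 ≠ 2, so there is no saddle point; optimal play is mixed.
B is strictly dominated by A (it gives the attacker strictly more in every row), so the defender never plays it.
On the remaining 2×2 (North, South vs A, C):
Let the attacker play North with probability p. Expected payoff against A: 2p + (-7)(1−p) = 9p − 7; against C: 1p + 3(1−p) = −2p + 3.
Setting these equal: 9p − 7 = −2p + 3 ⇒ 11p = 10 ⇒ p = 10/11, and the value is (9)·(10/11) − 7 = 13/11.
For the defender: with q = P(A), equating North's and South's payoffs gives q + 1 = −10q + 3 ⇒ q = 2/11.

13/11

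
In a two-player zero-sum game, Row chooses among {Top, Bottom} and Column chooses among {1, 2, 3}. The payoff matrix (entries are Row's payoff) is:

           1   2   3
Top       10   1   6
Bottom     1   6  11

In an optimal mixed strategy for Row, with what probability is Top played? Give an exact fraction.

Row minima: Top → 1, Bottom → 1; maximin = 1.
Column maxima: 1 → 10, 2 → 6, 3 → 11; minimax = 6.
1 ≠ 6, so there is no saddle point; optimal play is mixed.
3 is strictly dominated by 2 (it gives Row strictly more in every row), so Column never plays it.
On the remaining 2×2 (Top, Bottom vs 1, 2):
Let Row play Top with probability p. Expected payoff against 1: 10p + 1(1−p) = 9p + 1; against 2: 1p + 6(1−p) = −5p + 6.
Setting these equal: 9p + 1 = −5p + 6 ⇒ 14p = 5 ⇒ p = 5/14, and the value is (9)·(5/14) + 1 = 59/14.
For Column: with q = P(1), equating Top's and Bottom's payoffs gives 9q + 1 = −5q + 6 ⇒ q = 5/14.

5/14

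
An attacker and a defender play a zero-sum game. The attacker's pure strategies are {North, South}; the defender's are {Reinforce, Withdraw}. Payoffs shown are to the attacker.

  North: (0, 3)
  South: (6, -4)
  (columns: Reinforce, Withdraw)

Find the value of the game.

Row minima: North → 0, South → -4; maximin = 0.
Column maxima: Reinforce → 6, Withdraw → 3; minimax = 3.
0 ≠ 3, so there is no saddle point; optimal play is mixed.
Let the attacker play North with probability p. Expected payoff against Reinforce: 0p + 6(1−p) = −6p + 6; against Withdraw: 3p + (-4)(1−p) = 7p − 4.
Setting these equal: −6p + 6 = 7p − 4 ⇒ −13p = -10 ⇒ p = 10/13, and the value is (-6)·(10/13) + 6 = 18/13.
For the defender: with q = P(Reinforce), equating North's and South's payoffs gives −3q + 3 = 10q − 4 ⇒ q = 7/13.

18/13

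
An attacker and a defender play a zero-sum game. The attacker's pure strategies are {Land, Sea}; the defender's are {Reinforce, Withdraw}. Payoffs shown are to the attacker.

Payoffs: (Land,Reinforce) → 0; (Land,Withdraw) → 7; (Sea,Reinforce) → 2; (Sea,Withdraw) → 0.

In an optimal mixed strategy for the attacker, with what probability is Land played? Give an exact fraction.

Row minima: Land → 0, Sea → 0; maximin = 0.
Column maxima: Reinforce → 2, Withdraw → 7; minimax = 2.
0 ≠ 2, so there is no saddle point; optimal play is mixed.
Let the attacker play Land with probability p. Expected payoff against Reinforce: 0p + 2(1−p) = −2p + 2; against Withdraw: 7p + 0(1−p) = 7p.
Setting these equal: −2p + 2 = 7p ⇒ −9p = -2 ⇒ p = 2/9, and the value is (-2)·(2/9) + 2 = 14/9.
For the defender: with q = P(Reinforce), equating Land's and Sea's payoffs gives −7q + 7 = 2q ⇒ q = 7/9.

2/9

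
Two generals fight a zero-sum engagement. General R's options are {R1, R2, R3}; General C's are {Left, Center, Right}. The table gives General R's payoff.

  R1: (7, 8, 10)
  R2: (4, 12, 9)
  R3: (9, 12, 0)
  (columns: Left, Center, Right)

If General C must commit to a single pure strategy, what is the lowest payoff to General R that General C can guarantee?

Column maxima: Left → 9, Center → 12, Right → 10.
The smallest of these is 9.

9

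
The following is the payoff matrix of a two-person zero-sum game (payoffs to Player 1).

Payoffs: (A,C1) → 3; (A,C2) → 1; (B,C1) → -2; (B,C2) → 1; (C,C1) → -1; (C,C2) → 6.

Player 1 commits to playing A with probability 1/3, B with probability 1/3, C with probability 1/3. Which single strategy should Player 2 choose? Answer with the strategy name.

C1

If Player 2 plays C1, Player 1's expected payoff is (1/3)·3 + (1/3)·(-2) + (1/3)·(-1) = 0.
If Player 2 plays C2, Player 1's expected payoff is (1/3)·1 + (1/3)·1 + (1/3)·6 = 8/3.
Player 2 minimizes Player 1's payoff; the smallest is 0, so the best response is C1.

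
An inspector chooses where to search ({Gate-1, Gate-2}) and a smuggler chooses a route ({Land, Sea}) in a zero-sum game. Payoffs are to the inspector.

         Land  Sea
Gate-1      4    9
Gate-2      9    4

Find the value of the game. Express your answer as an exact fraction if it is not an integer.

13/2

Row minima: Gate-1 → 4, Gate-2 → 4; maximin = 4.
Column maxima: Land → 9, Sea → 9; minimax = 9.
4 ≠ 9, so there is no saddle point; optimal play is mixed.
Let the inspector play Gate-1 with probability p. Expected payoff against Land: 4p + 9(1−p) = −5p + 9; against Sea: 9p + 4(1−p) = 5p + 4.
Setting these equal: −5p + 9 = 5p + 4 ⇒ −10p = -5 ⇒ p = 1/2, and the value is (-5)·(1/2) + 9 = 13/2.
For the smuggler: with q = P(Land), equating Gate-1's and Gate-2's payoffs gives −5q + 9 = 5q + 4 ⇒ q = 1/2.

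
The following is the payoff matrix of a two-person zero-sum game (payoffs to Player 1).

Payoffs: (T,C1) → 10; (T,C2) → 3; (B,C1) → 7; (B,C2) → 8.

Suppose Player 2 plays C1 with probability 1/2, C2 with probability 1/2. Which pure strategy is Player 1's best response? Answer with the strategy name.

Expected payoff of T: (1/2)·10 + (1/2)·3 = 13/2.
Expected payoff of B: (1/2)·7 + (1/2)·8 = 15/2.
The largest is 15/2, so Player 1's best response is B.

B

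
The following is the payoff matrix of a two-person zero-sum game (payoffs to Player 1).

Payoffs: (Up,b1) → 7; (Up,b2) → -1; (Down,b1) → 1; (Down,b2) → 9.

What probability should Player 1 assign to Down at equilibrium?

1/2

Row minima: Up → -1, Down → 1; maximin = 1.
Column maxima: b1 → 7, b2 → 9; minimax = 7.
1 ≠ 7, so there is no saddle point; optimal play is mixed.
Let Player 1 play Up with probability p. Expected payoff against b1: 7p + 1(1−p) = 6p + 1; against b2: (-1)p + 9(1−p) = −10p + 9.
Setting these equal: 6p + 1 = −10p + 9 ⇒ 16p = 8 ⇒ p = 1/2, and the value is (6)·(1/2) + 1 = 4.
For Player 2: with q = P(b1), equating Up's and Down's payoffs gives 8q − 1 = −8q + 9 ⇒ q = 5/8.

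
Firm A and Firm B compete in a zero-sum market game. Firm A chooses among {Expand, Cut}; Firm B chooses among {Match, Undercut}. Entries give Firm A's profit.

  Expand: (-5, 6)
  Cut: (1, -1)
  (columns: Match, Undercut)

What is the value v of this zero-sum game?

1/13

Row minima: Expand → -5, Cut → -1; maximin = -1.
Column maxima: Match → 1, Undercut → 6; minimax = 1.
-1 ≠ 1, so there is no saddle point; optimal play is mixed.
Let Firm A play Expand with probability p. Expected payoff against Match: (-5)p + 1(1−p) = −6p + 1; against Undercut: 6p + (-1)(1−p) = 7p − 1.
Setting these equal: −6p + 1 = 7p − 1 ⇒ −13p = -2 ⇒ p = 2/13, and the value is (-6)·(2/13) + 1 = 1/13.
For Firm B: with q = P(Match), equating Expand's and Cut's payoffs gives −11q + 6 = 2q − 1 ⇒ q = 7/13.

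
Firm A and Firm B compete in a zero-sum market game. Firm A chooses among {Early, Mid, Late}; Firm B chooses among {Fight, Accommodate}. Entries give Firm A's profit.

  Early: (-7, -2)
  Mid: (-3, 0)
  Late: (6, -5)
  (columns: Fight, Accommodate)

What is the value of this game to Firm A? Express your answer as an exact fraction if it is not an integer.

Row minima: Early → -7, Mid → -3, Late → -5; maximin = -3.
Column maxima: Fight → 6, Accommodate → 0; minimax = 0.
-3 ≠ 0, so there is no saddle point; optimal play is mixed.
Early is strictly dominated by Mid, so Firm A never plays it.
On the remaining 2×2 (Mid, Late vs Fight, Accommodate):
Let Firm A play Mid with probability p. Expected payoff against Fight: (-3)p + 6(1−p) = −9p + 6; against Accommodate: 0p + (-5)(1−p) = 5p − 5.
Setting these equal: −9p + 6 = 5p − 5 ⇒ −14p = -11 ⇒ p = 11/14, and the value is (-9)·(11/14) + 6 = -15/14.
For Firm B: with q = P(Fight), equating Mid's and Late's payoffs gives −3q = 11q − 5 ⇒ q = 5/14.

-15/14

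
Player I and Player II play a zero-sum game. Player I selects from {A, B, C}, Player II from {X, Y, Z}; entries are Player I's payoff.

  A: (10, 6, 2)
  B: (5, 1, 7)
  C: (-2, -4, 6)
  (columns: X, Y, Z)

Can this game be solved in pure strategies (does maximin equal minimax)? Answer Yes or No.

Row minima: A → 2, B → 1, C → -4; maximin = 2.
Column maxima: X → 10, Y → 6, Z → 7; minimax = 6.
2 ≠ 6, so no pure-strategy equilibrium exists.

No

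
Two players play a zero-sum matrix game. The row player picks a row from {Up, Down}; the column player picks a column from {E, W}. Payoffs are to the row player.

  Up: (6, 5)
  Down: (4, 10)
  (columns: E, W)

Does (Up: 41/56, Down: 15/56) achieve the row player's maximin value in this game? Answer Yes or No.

No

Against E this mix gives (41/56)·6 + (15/56)·4 = 153/28.
Against W this mix gives (41/56)·5 + (15/56)·10 = 355/56.
The column player will play E, holding the row player to 153/28. Shifting weight toward the row that does better against E would raise this floor (the equalizing mix achieves 40/7 against both E and W), so the proposed strategy is not optimal.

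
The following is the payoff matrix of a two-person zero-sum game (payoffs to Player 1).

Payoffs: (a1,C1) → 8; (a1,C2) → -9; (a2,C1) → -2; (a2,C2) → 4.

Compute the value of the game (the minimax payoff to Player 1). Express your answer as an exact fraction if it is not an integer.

14/23

Row minima: a1 → -9, a2 → -2; maximin = -2.
Column maxima: C1 → 8, C2 → 4; minimax = 4.
-2 ≠ 4, so there is no saddle point; optimal play is mixed.
Let Player 1 play a1 with probability p. Expected payoff against C1: 8p + (-2)(1−p) = 10p − 2; against C2: (-9)p + 4(1−p) = −13p + 4.
Setting these equal: 10p − 2 = −13p + 4 ⇒ 23p = 6 ⇒ p = 6/23, and the value is (10)·(6/23) − 2 = 14/23.
For Player 2: with q = P(C1), equating a1's and a2's payoffs gives 17q − 9 = −6q + 4 ⇒ q = 13/23.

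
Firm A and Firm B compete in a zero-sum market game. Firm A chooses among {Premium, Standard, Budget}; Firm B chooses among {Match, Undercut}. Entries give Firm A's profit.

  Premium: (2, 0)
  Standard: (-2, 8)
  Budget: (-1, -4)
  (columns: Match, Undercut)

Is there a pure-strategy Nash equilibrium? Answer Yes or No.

Row minima: Premium → 0, Standard → -2, Budget → -4; maximin = 0.
Column maxima: Match → 2, Undercut → 8; minimax = 2.
0 ≠ 2, so no pure-strategy equilibrium exists.

No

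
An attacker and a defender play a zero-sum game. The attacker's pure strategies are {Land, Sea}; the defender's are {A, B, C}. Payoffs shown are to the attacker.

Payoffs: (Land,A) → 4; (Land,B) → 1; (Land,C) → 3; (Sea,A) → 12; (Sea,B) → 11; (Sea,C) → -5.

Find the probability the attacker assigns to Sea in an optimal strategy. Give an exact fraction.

1/9

Row minima: Land → 1, Sea → -5; maximin = 1.
Column maxima: A → 12, B → 11, C → 3; minimax = 3.
1 ≠ 3, so there is no saddle point; optimal play is mixed.
A is strictly dominated by B (it gives the attacker strictly more in every row), so the defender never plays it.
On the remaining 2×2 (Land, Sea vs B, C):
Let the attacker play Land with probability p. Expected payoff against B: 1p + 11(1−p) = −10p + 11; against C: 3p + (-5)(1−p) = 8p − 5.
Setting these equal: −10p + 11 = 8p − 5 ⇒ −18p = -16 ⇒ p = 8/9, and the value is (-10)·(8/9) + 11 = 19/9.
For the defender: with q = P(B), equating Land's and Sea's payoffs gives −2q + 3 = 16q − 5 ⇒ q = 4/9.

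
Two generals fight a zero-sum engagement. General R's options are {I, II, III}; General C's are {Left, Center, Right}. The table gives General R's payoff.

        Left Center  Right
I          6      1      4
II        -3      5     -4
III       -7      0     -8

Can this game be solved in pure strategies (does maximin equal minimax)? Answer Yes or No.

No

Row minima: I → 1, II → -4, III → -8; maximin = 1.
Column maxima: Left → 6, Center → 5, Right → 4; minimax = 4.
1 ≠ 4, so no pure-strategy equilibrium exists.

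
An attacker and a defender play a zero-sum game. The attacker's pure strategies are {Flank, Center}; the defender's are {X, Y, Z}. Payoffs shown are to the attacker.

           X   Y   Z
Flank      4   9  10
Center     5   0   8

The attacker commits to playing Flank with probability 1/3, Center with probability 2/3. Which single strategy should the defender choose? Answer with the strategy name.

Y

If the defender plays X, the attacker's expected payoff is (1/3)·4 + (2/3)·5 = 14/3.
If the defender plays Y, the attacker's expected payoff is (1/3)·9 + (2/3)·0 = 3.
If the defender plays Z, the attacker's expected payoff is (1/3)·10 + (2/3)·8 = 26/3.
The defender minimizes the attacker's payoff; the smallest is 3, so the best response is Y.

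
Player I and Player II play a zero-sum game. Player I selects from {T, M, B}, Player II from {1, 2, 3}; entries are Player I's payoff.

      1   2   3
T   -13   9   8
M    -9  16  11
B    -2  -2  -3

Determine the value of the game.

Row minima: T → -13, M → -9, B → -3; maximin = -3.
Column maxima: 1 → -2, 2 → 16, 3 → 11; minimax = -2.
-3 ≠ -2, so there is no saddle point; optimal play is mixed.
T is strictly dominated by M, so Player I never plays it.
2 is strictly dominated by 3 (it gives Player I strictly more in every row), so Player II never plays it.
On the remaining 2×2 (M, B vs 1, 3):
Let Player I play M with probability p. Expected payoff against 1: (-9)p + (-2)(1−p) = −7p − 2; against 3: 11p + (-3)(1−p) = 14p − 3.
Setting these equal: −7p − 2 = 14p − 3 ⇒ −21p = -1 ⇒ p = 1/21, and the value is (-7)·(1/21) − 2 = -7/3.
For Player II: with q = P(1), equating M's and B's payoffs gives −20q + 11 = q − 3 ⇒ q = 2/3.

-7/3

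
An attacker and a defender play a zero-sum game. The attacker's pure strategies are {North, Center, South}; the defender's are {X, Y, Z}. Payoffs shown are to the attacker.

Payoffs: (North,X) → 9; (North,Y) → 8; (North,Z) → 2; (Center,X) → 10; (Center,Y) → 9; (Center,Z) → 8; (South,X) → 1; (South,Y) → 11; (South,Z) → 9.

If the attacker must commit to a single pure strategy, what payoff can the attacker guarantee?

8

Row minima: North → 2, Center → 8, South → 1.
The best of these is 8.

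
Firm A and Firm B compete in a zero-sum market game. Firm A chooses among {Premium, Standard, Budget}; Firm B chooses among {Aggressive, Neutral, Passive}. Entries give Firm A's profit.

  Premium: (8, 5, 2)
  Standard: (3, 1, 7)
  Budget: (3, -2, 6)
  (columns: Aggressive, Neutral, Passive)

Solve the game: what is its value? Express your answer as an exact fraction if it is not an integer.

11/3

Row minima: Premium → 2, Standard → 1, Budget → -2; maximin = 2.
Column maxima: Aggressive → 8, Neutral → 5, Passive → 7; minimax = 5.
2 ≠ 5, so there is no saddle point; optimal play is mixed.
Aggressive is strictly dominated by Neutral (it gives Firm A strictly more in every row), so Firm B never plays it.
With Aggressive eliminated, Budget is strictly dominated by Standard (Standard gives Firm A strictly more in every remaining column), so Firm A never plays it.
On the remaining 2×2 (Premium, Standard vs Neutral, Passive):
Let Firm A play Premium with probability p. Expected payoff against Neutral: 5p + 1(1−p) = 4p + 1; against Passive: 2p + 7(1−p) = −5p + 7.
Setting these equal: 4p + 1 = −5p + 7 ⇒ 9p = 6 ⇒ p = 2/3, and the value is (4)·(2/3) + 1 = 11/3.
For Firm B: with q = P(Neutral), equating Premium's and Standard's payoffs gives 3q + 2 = −6q + 7 ⇒ q = 5/9.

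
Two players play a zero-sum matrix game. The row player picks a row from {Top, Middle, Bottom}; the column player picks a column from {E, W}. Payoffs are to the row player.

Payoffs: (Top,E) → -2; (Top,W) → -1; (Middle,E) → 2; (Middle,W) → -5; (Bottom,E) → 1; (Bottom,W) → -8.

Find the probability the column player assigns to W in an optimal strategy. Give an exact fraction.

Row minima: Top → -2, Middle → -5, Bottom → -8; maximin = -2.
Column maxima: E → 2, W → -1; minimax = -1.
-2 ≠ -1, so there is no saddle point; optimal play is mixed.
Bottom is strictly dominated by Middle, so the row player never plays it.
On the remaining 2×2 (Top, Middle vs E, W):
Let the row player play Top with probability p. Expected payoff against E: (-2)p + 2(1−p) = −4p + 2; against W: (-1)p + (-5)(1−p) = 4p − 5.
Setting these equal: −4p + 2 = 4p − 5 ⇒ −8p = -7 ⇒ p = 7/8, and the value is (-4)·(7/8) + 2 = -3/2.
For the column player: with q = P(E), equating Top's and Middle's payoffs gives −q − 1 = 7q − 5 ⇒ q = 1/2.

1/2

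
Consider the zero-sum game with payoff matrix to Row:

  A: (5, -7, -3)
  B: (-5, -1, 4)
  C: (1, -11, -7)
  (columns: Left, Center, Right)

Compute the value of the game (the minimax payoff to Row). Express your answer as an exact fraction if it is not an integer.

-5/2

Row minima: A → -7, B → -5, C → -11; maximin = -5.
Column maxima: Left → 5, Center → -1, Right → 4; minimax = -1.
-5 ≠ -1, so there is no saddle point; optimal play is mixed.
C is strictly dominated by A, so Row never plays it.
Right is strictly dominated by Center (it gives Row strictly more in every row), so Column never plays it.
On the remaining 2×2 (A, B vs Left, Center):
Let Row play A with probability p. Expected payoff against Left: 5p + (-5)(1−p) = 10p − 5; against Center: (-7)p + (-1)(1−p) = −6p − 1.
Setting these equal: 10p − 5 = −6p − 1 ⇒ 16p = 4 ⇒ p = 1/4, and the value is (10)·(1/4) − 5 = -5/2.
For Column: with q = P(Left), equating A's and B's payoffs gives 12q − 7 = −4q − 1 ⇒ q = 3/8.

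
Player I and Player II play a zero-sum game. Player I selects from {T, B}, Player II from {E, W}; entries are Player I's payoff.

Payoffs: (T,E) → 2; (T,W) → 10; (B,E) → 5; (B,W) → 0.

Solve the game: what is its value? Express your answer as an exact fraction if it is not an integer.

50/13

Row minima: T → 2, B → 0; maximin = 2.
Column maxima: E → 5, W → 10; minimax = 5.
2 ≠ 5, so there is no saddle point; optimal play is mixed.
Let Player I play T with probability p. Expected payoff against E: 2p + 5(1−p) = −3p + 5; against W: 10p + 0(1−p) = 10p.
Setting these equal: −3p + 5 = 10p ⇒ −13p = -5 ⇒ p = 5/13, and the value is (-3)·(5/13) + 5 = 50/13.
For Player II: with q = P(E), equating T's and B's payoffs gives −8q + 10 = 5q ⇒ q = 10/13.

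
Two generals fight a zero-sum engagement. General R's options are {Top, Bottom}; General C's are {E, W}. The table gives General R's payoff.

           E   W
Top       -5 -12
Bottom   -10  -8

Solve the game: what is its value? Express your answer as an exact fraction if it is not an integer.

Row minima: Top → -12, Bottom → -10; maximin = -10.
Column maxima: E → -5, W → -8; minimax = -8.
-10 ≠ -8, so there is no saddle point; optimal play is mixed.
Let General R play Top with probability p. Expected payoff against E: (-5)p + (-10)(1−p) = 5p − 10; against W: (-12)p + (-8)(1−p) = −4p − 8.
Setting these equal: 5p − 10 = −4p − 8 ⇒ 9p = 2 ⇒ p = 2/9, and the value is (5)·(2/9) − 10 = -80/9.
For General C: with q = P(E), equating Top's and Bottom's payoffs gives 7q − 12 = −2q − 8 ⇒ q = 4/9.

-80/9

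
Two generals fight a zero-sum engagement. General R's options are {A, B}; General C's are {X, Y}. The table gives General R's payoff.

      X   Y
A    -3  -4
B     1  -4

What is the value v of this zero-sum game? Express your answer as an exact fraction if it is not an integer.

Row minima: A → -4, B → -4; maximin = -4.
Column maxima: X → 1, Y → -4; minimax = -4.
Since maximin = minimax = -4, there is a saddle point and the value is -4.

-4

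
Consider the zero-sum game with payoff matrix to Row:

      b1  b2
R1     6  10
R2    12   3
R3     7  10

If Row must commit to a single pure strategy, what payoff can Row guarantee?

Row minima: R1 → 6, R2 → 3, R3 → 7.
The best of these is 7.

7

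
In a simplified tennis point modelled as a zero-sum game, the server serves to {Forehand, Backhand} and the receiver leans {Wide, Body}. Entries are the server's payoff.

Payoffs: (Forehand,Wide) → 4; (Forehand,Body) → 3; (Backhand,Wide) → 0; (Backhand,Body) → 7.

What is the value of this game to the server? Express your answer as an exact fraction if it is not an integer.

Row minima: Forehand → 3, Backhand → 0; maximin = 3.
Column maxima: Wide → 4, Body → 7; minimax = 4.
3 ≠ 4, so there is no saddle point; optimal play is mixed.
Let the server play Forehand with probability p. Expected payoff against Wide: 4p + 0(1−p) = 4p; against Body: 3p + 7(1−p) = −4p + 7.
Setting these equal: 4p = −4p + 7 ⇒ 8p = 7 ⇒ p = 7/8, and the value is (4)·(7/8) = 7/2.
For the receiver: with q = P(Wide), equating Forehand's and Backhand's payoffs gives q + 3 = −7q + 7 ⇒ q = 1/2.

7/2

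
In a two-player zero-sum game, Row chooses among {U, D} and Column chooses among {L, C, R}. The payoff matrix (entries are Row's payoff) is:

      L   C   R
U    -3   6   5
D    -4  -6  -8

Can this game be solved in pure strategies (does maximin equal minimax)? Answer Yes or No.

Yes

Row minima: U → -3, D → -8; maximin = -3.
Column maxima: L → -3, C → 6, R → 5; minimax = -3.
maximin = minimax = -3, so a saddle point exists.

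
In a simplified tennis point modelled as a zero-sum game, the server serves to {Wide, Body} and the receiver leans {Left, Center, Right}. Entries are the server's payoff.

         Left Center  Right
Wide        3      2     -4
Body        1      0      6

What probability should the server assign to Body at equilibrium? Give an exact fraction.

1/2

Row minima: Wide → -4, Body → 0; maximin = 0.
Column maxima: Left → 3, Center → 2, Right → 6; minimax = 2.
0 ≠ 2, so there is no saddle point; optimal play is mixed.
Left is strictly dominated by Center (it gives the server strictly more in every row), so the receiver never plays it.
On the remaining 2×2 (Wide, Body vs Center, Right):
Let the server play Wide with probability p. Expected payoff against Center: 2p + 0(1−p) = 2p; against Right: (-4)p + 6(1−p) = −10p + 6.
Setting these equal: 2p = −10p + 6 ⇒ 12p = 6 ⇒ p = 1/2, and the value is (2)·(1/2) = 1.
For the receiver: with q = P(Center), equating Wide's and Body's payoffs gives 6q − 4 = −6q + 6 ⇒ q = 5/6.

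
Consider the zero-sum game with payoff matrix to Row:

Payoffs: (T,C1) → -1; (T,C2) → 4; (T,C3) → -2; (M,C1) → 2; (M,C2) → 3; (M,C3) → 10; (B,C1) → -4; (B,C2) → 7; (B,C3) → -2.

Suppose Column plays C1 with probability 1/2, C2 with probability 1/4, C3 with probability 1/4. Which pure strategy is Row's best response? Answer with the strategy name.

Expected payoff of T: (1/2)·(-1) + (1/4)·4 + (1/4)·(-2) = 0.
Expected payoff of M: (1/2)·2 + (1/4)·3 + (1/4)·10 = 17/4.
Expected payoff of B: (1/2)·(-4) + (1/4)·7 + (1/4)·(-2) = -3/4.
The largest is 17/4, so Row's best response is M.

M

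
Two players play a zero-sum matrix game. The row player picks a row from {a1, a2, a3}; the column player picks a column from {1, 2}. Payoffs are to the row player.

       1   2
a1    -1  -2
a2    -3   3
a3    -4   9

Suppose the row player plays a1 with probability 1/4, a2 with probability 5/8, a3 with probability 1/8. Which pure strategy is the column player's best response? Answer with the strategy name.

1

If the column player plays 1, the row player's expected payoff is (1/4)·(-1) + (5/8)·(-3) + (1/8)·(-4) = -21/8.
If the column player plays 2, the row player's expected payoff is (1/4)·(-2) + (5/8)·3 + (1/8)·9 = 5/2.
The column player minimizes the row player's payoff; the smallest is -21/8, so the best response is 1.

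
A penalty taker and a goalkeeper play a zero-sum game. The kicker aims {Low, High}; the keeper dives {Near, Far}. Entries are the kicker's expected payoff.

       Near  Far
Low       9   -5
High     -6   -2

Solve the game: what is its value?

-8/3

Row minima: Low → -5, High → -6; maximin = -5.
Column maxima: Near → 9, Far → -2; minimax = -2.
-5 ≠ -2, so there is no saddle point; optimal play is mixed.
Let the kicker play Low with probability p. Expected payoff against Near: 9p + (-6)(1−p) = 15p − 6; against Far: (-5)p + (-2)(1−p) = −3p − 2.
Setting these equal: 15p − 6 = −3p − 2 ⇒ 18p = 4 ⇒ p = 2/9, and the value is (15)·(2/9) − 6 = -8/3.
For the keeper: with q = P(Near), equating Low's and High's payoffs gives 14q − 5 = −4q − 2 ⇒ q = 1/6.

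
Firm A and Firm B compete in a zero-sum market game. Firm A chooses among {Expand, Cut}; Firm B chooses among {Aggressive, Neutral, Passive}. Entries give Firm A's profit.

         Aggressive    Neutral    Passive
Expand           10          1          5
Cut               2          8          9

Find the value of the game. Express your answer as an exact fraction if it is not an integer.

Row minima: Expand → 1, Cut → 2; maximin = 2.
Column maxima: Aggressive → 10, Neutral → 8, Passive → 9; minimax = 8.
2 ≠ 8, so there is no saddle point; optimal play is mixed.
Passive is strictly dominated by Neutral (it gives Firm A strictly more in every row), so Firm B never plays it.
On the remaining 2×2 (Expand, Cut vs Aggressive, Neutral):
Let Firm A play Expand with probability p. Expected payoff against Aggressive: 10p + 2(1−p) = 8p + 2; against Neutral: 1p + 8(1−p) = −7p + 8.
Setting these equal: 8p + 2 = −7p + 8 ⇒ 15p = 6 ⇒ p = 2/5, and the value is (8)·(2/5) + 2 = 26/5.
For Firm B: with q = P(Aggressive), equating Expand's and Cut's payoffs gives 9q + 1 = −6q + 8 ⇒ q = 7/15.

26/5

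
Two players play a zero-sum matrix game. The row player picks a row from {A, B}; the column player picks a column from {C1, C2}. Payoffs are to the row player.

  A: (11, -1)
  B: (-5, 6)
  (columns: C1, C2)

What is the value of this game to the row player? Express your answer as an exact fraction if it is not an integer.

61/23

Row minima: A → -1, B → -5; maximin = -1.
Column maxima: C1 → 11, C2 → 6; minimax = 6.
-1 ≠ 6, so there is no saddle point; optimal play is mixed.
Let the row player play A with probability p. Expected payoff against C1: 11p + (-5)(1−p) = 16p − 5; against C2: (-1)p + 6(1−p) = −7p + 6.
Setting these equal: 16p − 5 = −7p + 6 ⇒ 23p = 11 ⇒ p = 11/23, and the value is (16)·(11/23) − 5 = 61/23.
For the column player: with q = P(C1), equating A's and B's payoffs gives 12q − 1 = −11q + 6 ⇒ q = 7/23.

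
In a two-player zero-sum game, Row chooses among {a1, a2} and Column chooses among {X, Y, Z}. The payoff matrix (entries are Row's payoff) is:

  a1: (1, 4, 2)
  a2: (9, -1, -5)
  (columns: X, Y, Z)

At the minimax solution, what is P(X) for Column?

Row minima: a1 → 1, a2 → -5; maximin = 1.
Column maxima: X → 9, Y → 4, Z → 2; minimax = 2.
1 ≠ 2, so there is no saddle point; optimal play is mixed.
Y is strictly dominated by Z (it gives Row strictly more in every row), so Column never plays it.
On the remaining 2×2 (a1, a2 vs X, Z):
Let Row play a1 with probability p. Expected payoff against X: 1p + 9(1−p) = −8p + 9; against Z: 2p + (-5)(1−p) = 7p − 5.
Setting these equal: −8p + 9 = 7p − 5 ⇒ −15p = -14 ⇒ p = 14/15, and the value is (-8)·(14/15) + 9 = 23/15.
For Column: with q = P(X), equating a1's and a2's payoffs gives −q + 2 = 14q − 5 ⇒ q = 7/15.

7/15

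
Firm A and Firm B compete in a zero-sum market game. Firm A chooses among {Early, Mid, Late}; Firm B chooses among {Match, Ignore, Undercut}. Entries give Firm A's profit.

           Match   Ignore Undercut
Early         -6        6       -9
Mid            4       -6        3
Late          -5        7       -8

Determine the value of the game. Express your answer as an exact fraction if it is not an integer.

-9/8

Row minima: Early → -9, Mid → -6, Late → -8; maximin = -6.
Column maxima: Match → 4, Ignore → 7, Undercut → 3; minimax = 3.
-6 ≠ 3, so there is no saddle point; optimal play is mixed.
Early is strictly dominated by Late, so Firm A never plays it.
Match is strictly dominated by Undercut (it gives Firm A strictly more in every row), so Firm B never plays it.
On the remaining 2×2 (Mid, Late vs Ignore, Undercut):
Let Firm A play Mid with probability p. Expected payoff against Ignore: (-6)p + 7(1−p) = −13p + 7; against Undercut: 3p + (-8)(1−p) = 11p − 8.
Setting these equal: −13p + 7 = 11p − 8 ⇒ −24p = -15 ⇒ p = 5/8, and the value is (-13)·(5/8) + 7 = -9/8.
For Firm B: with q = P(Ignore), equating Mid's and Late's payoffs gives −9q + 3 = 15q − 8 ⇒ q = 11/24.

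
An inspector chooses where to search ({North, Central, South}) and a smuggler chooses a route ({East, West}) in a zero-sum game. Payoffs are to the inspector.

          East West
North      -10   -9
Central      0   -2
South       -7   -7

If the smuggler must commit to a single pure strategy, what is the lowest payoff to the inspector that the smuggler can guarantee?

Column maxima: East → 0, West → -2.
The smallest of these is -2.

-2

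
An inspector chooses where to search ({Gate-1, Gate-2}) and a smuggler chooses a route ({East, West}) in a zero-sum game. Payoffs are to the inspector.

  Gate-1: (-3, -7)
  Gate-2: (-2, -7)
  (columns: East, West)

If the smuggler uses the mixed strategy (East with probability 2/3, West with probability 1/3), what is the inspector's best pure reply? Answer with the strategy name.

Expected payoff of Gate-1: (2/3)·(-3) + (1/3)·(-7) = -13/3.
Expected payoff of Gate-2: (2/3)·(-2) + (1/3)·(-7) = -11/3.
The largest is -11/3, so the inspector's best response is Gate-2.

Gate-2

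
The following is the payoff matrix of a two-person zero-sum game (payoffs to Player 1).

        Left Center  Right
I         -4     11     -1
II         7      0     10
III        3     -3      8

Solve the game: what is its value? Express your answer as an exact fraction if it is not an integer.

Row minima: I → -4, II → 0, III → -3; maximin = 0.
Column maxima: Left → 7, Center → 11, Right → 10; minimax = 7.
0 ≠ 7, so there is no saddle point; optimal play is mixed.
III is strictly dominated by II, so Player 1 never plays it.
Right is strictly dominated by Left (it gives Player 1 strictly more in every row), so Player 2 never plays it.
On the remaining 2×2 (I, II vs Left, Center):
Let Player 1 play I with probability p. Expected payoff against Left: (-4)p + 7(1−p) = −11p + 7; against Center: 11p + 0(1−p) = 11p.
Setting these equal: −11p + 7 = 11p ⇒ −22p = -7 ⇒ p = 7/22, and the value is (-11)·(7/22) + 7 = 7/2.
For Player 2: with q = P(Left), equating I's and II's payoffs gives −15q + 11 = 7q ⇒ q = 1/2.

7/2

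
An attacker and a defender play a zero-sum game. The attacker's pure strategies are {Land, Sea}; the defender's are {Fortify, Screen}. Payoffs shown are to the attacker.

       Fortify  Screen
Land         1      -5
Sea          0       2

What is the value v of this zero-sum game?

1/4

Row minima: Land → -5, Sea → 0; maximin = 0.
Column maxima: Fortify → 1, Screen → 2; minimax = 1.
0 ≠ 1, so there is no saddle point; optimal play is mixed.
Let the attacker play Land with probability p. Expected payoff against Fortify: 1p + 0(1−p) = p; against Screen: (-5)p + 2(1−p) = −7p + 2.
Setting these equal: p = −7p + 2 ⇒ 8p = 2 ⇒ p = 1/4, and the value is (1)·(1/4) = 1/4.
For the defender: with q = P(Fortify), equating Land's and Sea's payoffs gives 6q − 5 = −2q + 2 ⇒ q = 7/8.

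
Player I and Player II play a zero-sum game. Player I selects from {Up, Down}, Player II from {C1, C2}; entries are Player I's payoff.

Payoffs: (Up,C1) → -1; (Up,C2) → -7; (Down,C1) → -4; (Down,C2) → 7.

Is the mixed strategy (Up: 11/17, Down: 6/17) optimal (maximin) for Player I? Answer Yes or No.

Against C1 this mix gives (11/17)·(-1) + (6/17)·(-4) = -35/17.
Against C2 this mix gives (11/17)·(-7) + (6/17)·7 = -35/17.
All of Player II's active replies (C1, C2) yield -35/17, and no column does worse for Player I. The mix makes Player II indifferent and guarantees -35/17, so it is optimal.

Yes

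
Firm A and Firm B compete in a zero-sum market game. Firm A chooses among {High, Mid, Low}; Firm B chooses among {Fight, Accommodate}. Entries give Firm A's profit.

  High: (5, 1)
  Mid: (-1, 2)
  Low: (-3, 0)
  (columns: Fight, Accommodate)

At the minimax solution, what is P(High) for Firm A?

Row minima: High → 1, Mid → -1, Low → -3; maximin = 1.
Column maxima: Fight → 5, Accommodate → 2; minimax = 2.
1 ≠ 2, so there is no saddle point; optimal play is mixed.
Low is strictly dominated by High, so Firm A never plays it.
On the remaining 2×2 (High, Mid vs Fight, Accommodate):
Let Firm A play High with probability p. Expected payoff against Fight: 5p + (-1)(1−p) = 6p − 1; against Accommodate: 1p + 2(1−p) = −p + 2.
Setting these equal: 6p − 1 = −p + 2 ⇒ 7p = 3 ⇒ p = 3/7, and the value is (6)·(3/7) − 1 = 11/7.
For Firm B: with q = P(Fight), equating High's and Mid's payoffs gives 4q + 1 = −3q + 2 ⇒ q = 1/7.

3/7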